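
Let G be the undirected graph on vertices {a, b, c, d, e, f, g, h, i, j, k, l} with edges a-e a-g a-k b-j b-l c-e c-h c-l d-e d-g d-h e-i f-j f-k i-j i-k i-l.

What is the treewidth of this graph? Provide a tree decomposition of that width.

The largest bag has 4 vertices, giving width 3; this decomposition certifies tw(G) ≤ 3. For the lower bound: the 4 vertex sets {d,g,h}, {a}, {e}, {c,i,k,l} are disjoint, each induces a connected subgraph, and every pair is joined by at least one edge of G. Contracting each set to a single vertex therefore yields K_{4} as a minor, and since treewidth is minor-monotone, tw(G) ≥ tw(K_{4}) = 3. Combining the bounds, tw(G) = 3.

Treewidth 3.
One optimal decomposition is:
Bags: B1 = {a, d, g, h}  B2 = {a, d, e, h}  B3 = {a, c, e, h}  B4 = {a, c, e, k}  B5 = {c, e, i, k}  B6 = {c, i, k, l}  B7 = {f, i, k, l}  B8 = {f, i, j, l}  B9 = {b, f, j, l}
Tree: B1–B2, B2–B3, B3–B4, B4–B5, B5–B6, B6–B7, B7–B8, B8–B9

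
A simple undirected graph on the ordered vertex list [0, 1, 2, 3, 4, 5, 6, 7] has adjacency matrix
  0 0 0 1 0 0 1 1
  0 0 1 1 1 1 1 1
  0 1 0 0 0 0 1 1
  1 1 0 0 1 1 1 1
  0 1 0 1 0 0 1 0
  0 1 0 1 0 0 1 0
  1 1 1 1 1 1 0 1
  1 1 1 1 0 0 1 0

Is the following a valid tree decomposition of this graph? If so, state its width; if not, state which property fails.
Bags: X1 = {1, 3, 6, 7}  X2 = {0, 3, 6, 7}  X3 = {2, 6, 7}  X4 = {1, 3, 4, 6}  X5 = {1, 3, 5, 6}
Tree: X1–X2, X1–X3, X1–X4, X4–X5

A tree decomposition must satisfy three properties: every vertex lies in some bag; for every edge, both endpoints lie together in some bag; and for every vertex, the bags containing it form a connected subtree. Here edge (1,2) lies in no bag, so the decomposition is invalid.

No — edge (1,2) lies in no bag.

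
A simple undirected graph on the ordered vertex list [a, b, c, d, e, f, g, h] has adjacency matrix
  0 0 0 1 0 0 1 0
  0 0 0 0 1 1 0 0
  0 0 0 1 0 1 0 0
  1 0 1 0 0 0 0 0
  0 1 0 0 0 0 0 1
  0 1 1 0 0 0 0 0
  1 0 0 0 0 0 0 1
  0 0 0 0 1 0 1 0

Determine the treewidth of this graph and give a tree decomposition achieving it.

Treewidth 2.
One optimal decomposition is:
Bags: B1 = {c, d, f}  B2 = {b, d, f}  B3 = {b, d, e}  B4 = {d, e, h}  B5 = {d, g, h}  B6 = {a, d, g}
Tree: B1–B2, B2–B3, B3–B4, B4–B5, B5–B6

Every bag has size at most 3, so the width is 3 − 1 = 2 and tw(G) ≤ 2. For the lower bound, G contains the cycle d–c–f–b–e–h–g–a–d, so G is not a forest; only forests have treewidth ≤ 1, hence tw(G) ≥ 2. Hence tw(G) = 2 exactly.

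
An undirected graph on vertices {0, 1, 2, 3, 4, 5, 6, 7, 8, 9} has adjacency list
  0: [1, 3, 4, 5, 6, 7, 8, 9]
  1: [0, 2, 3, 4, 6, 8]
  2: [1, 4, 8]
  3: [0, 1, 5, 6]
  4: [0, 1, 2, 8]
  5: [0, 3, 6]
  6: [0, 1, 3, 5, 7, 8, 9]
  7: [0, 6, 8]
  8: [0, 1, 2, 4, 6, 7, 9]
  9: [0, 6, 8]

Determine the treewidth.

3

A width-3 tree decomposition is:
Bags: B1 = {0, 6, 8, 9}  B2 = {0, 1, 6, 8}  B3 = {0, 1, 4, 8}  B4 = {0, 1, 3, 6}  B5 = {0, 3, 5, 6}  B6 = {0, 6, 7, 8}  B7 = {1, 2, 4, 8}
Tree: B1–B2, B2–B3, B2–B4, B4–B5, B2–B6, B3–B7
Each bag holds 4 vertices, so the decomposition has width 3, which upper-bounds the treewidth. For the lower bound, the 4 vertices {0, 1, 4, 8} are pairwise adjacent, and any tree decomposition puts a clique entirely inside one bag — forcing width ≥ 3. Combining the bounds, tw(G) = 3.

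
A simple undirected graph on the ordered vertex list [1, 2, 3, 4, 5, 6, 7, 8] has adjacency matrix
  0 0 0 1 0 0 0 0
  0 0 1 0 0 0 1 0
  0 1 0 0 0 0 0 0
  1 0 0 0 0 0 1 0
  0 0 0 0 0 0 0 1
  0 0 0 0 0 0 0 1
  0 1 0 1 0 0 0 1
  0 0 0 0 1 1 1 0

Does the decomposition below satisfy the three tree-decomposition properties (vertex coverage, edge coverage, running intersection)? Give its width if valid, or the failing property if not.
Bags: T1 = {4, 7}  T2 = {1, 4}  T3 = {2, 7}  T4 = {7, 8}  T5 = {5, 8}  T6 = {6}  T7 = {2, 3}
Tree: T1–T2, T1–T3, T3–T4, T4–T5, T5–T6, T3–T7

No — edge (8,6) lies in no bag.

A tree decomposition must satisfy three properties: every vertex lies in some bag; for every edge, both endpoints lie together in some bag; and for every vertex, the bags containing it form a connected subtree. Here edge (8,6) lies in no bag, so the decomposition is invalid.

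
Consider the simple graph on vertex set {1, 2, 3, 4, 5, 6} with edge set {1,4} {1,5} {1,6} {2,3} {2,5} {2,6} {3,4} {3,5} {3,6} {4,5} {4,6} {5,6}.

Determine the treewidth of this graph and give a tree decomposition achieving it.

Every bag has size at most 4, so the width is 4 − 1 = 3 and tw(G) ≤ 3. On the other hand G contains the 4-clique {1, 4, 5, 6}. A clique must lie in a single bag of any decomposition, so no decomposition can have width below 3. Therefore the treewidth is 3.

Treewidth 3.
One such decomposition:
Bags: B1 = {3, 4, 5, 6}  B2 = {2, 3, 5, 6}  B3 = {1, 4, 5, 6}
Tree: B1–B2, B1–B3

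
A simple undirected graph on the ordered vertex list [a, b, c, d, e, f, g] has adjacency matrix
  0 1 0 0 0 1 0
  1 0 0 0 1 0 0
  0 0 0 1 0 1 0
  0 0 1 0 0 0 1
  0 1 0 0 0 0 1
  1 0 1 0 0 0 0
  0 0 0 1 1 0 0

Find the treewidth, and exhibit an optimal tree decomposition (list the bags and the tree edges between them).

Each bag holds 3 vertices, so the decomposition has width 2, which upper-bounds the treewidth. The edges f–a–b–e–g–d–c–f form a cycle, so G is not a tree and its treewidth is at least 2. Therefore the treewidth is 2.

Treewidth 2.
One such decomposition:
Bags: B1 = {a, b, f}  B2 = {b, e, f}  B3 = {e, f, g}  B4 = {d, f, g}  B5 = {c, d, f}
Tree: B1–B2, B2–B3, B3–B4, B4–B5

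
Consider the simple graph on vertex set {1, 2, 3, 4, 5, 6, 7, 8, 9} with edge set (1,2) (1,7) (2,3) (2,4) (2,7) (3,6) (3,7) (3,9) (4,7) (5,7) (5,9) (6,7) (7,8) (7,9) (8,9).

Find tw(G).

A width-2 tree decomposition is:
Bags: B1 = {3, 6, 7}  B2 = {3, 7, 9}  B3 = {2, 3, 7}  B4 = {7, 8, 9}  B5 = {2, 4, 7}  B6 = {5, 7, 9}  B7 = {1, 2, 7}
Tree: B1–B2, B2–B3, B2–B4, B3–B5, B2–B6, B5–B7
The largest bag has 3 vertices, giving width 2; this decomposition certifies tw(G) ≤ 2. Conversely, {1, 2, 7} is a clique of size 3, and the vertices of any clique must share a bag in every tree decomposition; so some bag has ≥ 3 vertices and tw(G) ≥ 2. The upper and lower bounds meet at 2, so that is the treewidth.

2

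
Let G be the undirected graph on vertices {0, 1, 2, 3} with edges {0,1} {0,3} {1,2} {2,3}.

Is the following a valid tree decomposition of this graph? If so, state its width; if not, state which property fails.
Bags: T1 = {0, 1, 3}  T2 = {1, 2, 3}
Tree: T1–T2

Checking the three conditions: (i) the bags cover all of {0, 1, 2, 3}; (ii) for each edge, some bag contains both endpoints; (iii) the bags containing any fixed vertex form a subtree. All hold, so the decomposition is valid with width 3 − 1 = 2.

Yes; width 2.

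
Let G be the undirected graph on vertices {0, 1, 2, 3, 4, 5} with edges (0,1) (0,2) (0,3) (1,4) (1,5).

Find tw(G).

1

A width-1 tree decomposition is:
Bags: B1 = {0, 2}  B2 = {0, 3}  B3 = {0, 1}  B4 = {1, 4}  B5 = {1, 5}
Tree: B1–B2, B1–B3, B3–B4, B4–B5
Each bag holds 2 vertices, so the decomposition has width 1, which upper-bounds the treewidth. G has an edge, so its treewidth is at least 1. The upper and lower bounds meet at 1, so that is the treewidth.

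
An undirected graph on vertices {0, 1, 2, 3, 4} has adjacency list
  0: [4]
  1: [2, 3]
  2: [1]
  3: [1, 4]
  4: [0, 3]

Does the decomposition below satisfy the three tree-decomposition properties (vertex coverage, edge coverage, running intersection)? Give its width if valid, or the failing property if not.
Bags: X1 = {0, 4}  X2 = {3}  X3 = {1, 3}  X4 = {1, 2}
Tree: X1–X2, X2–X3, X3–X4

No — edge (4,3) lies in no bag.

A tree decomposition must satisfy three properties: every vertex lies in some bag; for every edge, both endpoints lie together in some bag; and for every vertex, the bags containing it form a connected subtree. Here edge (4,3) lies in no bag, so the decomposition is invalid.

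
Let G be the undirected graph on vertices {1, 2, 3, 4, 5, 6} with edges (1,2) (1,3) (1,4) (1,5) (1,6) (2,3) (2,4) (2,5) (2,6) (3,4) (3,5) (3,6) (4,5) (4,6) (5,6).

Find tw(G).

5

A width-5 tree decomposition is:
Bags: B1 = {1, 2, 3, 4, 5, 6}
Tree: (single bag)
A single bag containing all 6 vertices is trivially a valid decomposition of width 5. On the other hand G contains the 6-clique {1, 2, 3, 4, 5, 6}. A clique must lie in a single bag of any decomposition, so no decomposition can have width below 5. Combining the bounds, tw(G) = 5.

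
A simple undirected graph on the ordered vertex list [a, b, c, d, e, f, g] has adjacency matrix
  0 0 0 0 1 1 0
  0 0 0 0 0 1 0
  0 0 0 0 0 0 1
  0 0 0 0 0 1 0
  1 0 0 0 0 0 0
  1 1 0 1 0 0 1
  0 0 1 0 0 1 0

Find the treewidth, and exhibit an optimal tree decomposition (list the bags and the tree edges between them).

Treewidth 1.
One optimal decomposition is:
Bags: B1 = {d, f}  B2 = {a, f}  B3 = {f, g}  B4 = {a, e}  B5 = {c, g}  B6 = {b, f}
Tree: B1–B2, B1–B3, B2–B4, B3–B5, B2–B6

Each bag holds 2 vertices, so the decomposition has width 1, which upper-bounds the treewidth. Any graph with an edge has treewidth ≥ 1, and G has the edge f–d. The upper and lower bounds meet at 1, so that is the treewidth.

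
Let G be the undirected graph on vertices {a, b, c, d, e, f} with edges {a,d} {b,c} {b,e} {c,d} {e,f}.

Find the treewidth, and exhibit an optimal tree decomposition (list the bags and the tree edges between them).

Treewidth 1.
Bags: B1 = {e, f}  B2 = {b, e}  B3 = {b, c}  B4 = {c, d}  B5 = {a, d}
Tree: B1–B2, B2–B3, B3–B4, B4–B5

Every bag has size at most 2, so the width is 2 − 1 = 1 and tw(G) ≤ 1. Any graph with an edge has treewidth ≥ 1, and G has the edge f–e. The upper and lower bounds meet at 1, so that is the treewidth.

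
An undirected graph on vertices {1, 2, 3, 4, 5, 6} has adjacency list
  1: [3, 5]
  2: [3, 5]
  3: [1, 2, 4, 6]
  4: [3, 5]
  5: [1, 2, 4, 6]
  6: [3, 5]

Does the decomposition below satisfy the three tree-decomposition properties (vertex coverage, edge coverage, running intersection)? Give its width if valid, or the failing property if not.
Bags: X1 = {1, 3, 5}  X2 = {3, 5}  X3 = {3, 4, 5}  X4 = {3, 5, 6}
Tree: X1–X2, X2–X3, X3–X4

No — vertex 2 appears in no bag.

A tree decomposition must satisfy three properties: every vertex lies in some bag; for every edge, both endpoints lie together in some bag; and for every vertex, the bags containing it form a connected subtree. Here vertex 2 appears in no bag, so the decomposition is invalid.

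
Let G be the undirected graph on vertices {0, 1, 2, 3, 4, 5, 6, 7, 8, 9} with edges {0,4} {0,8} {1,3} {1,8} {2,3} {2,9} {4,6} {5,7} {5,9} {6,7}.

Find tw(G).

2

A width-2 tree decomposition is:
Bags: B1 = {2, 3, 9}  B2 = {3, 5, 9}  B3 = {3, 5, 7}  B4 = {3, 6, 7}  B5 = {3, 4, 6}  B6 = {0, 3, 4}  B7 = {0, 3, 8}  B8 = {1, 3, 8}
Tree: B1–B2, B2–B3, B3–B4, B4–B5, B5–B6, B6–B7, B7–B8
The largest bag has 3 vertices, giving width 2; this decomposition certifies tw(G) ≤ 2. Since 3–2–9–5–7–6–4–0–8–1–3 is a cycle in G, G is not acyclic. Forests are exactly the graphs of treewidth ≤ 1, so tw(G) ≥ 2. Combining the bounds, tw(G) = 2.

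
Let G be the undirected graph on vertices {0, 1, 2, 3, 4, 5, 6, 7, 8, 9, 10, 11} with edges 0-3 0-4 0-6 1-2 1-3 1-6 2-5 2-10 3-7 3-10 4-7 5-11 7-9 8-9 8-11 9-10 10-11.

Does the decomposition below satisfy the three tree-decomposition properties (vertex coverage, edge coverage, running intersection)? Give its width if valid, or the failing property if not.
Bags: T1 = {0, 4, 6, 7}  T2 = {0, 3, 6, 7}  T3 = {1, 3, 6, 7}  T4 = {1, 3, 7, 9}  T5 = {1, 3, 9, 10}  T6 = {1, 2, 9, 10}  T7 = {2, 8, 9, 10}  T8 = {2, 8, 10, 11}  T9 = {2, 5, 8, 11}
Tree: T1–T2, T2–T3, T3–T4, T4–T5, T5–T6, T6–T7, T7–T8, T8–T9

Yes; width 3.

Every vertex of G appears in some bag (union = {0, 1, 2, 3, 4, 5, 6, 7, 8, 9, 10, 11}); every edge is covered by a bag; and for each vertex v the set of bags containing v is connected in the bag tree. The decomposition is therefore valid. The largest bag has 4 vertices, so the width is 3.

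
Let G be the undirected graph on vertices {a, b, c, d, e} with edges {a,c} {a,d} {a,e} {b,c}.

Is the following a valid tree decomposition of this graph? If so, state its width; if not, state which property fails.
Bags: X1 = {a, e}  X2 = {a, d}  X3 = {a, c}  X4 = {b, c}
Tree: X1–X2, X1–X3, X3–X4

Yes; width 1.

Checking the three conditions: (i) the bags cover all of {a, b, c, d, e}; (ii) for each edge, some bag contains both endpoints; (iii) the bags containing any fixed vertex form a subtree. All hold, so the decomposition is valid with width 2 − 1 = 1.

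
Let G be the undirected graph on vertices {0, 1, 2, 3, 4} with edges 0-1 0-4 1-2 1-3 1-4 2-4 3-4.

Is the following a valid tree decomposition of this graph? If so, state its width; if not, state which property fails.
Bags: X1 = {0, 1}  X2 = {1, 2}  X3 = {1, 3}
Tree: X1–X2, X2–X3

A tree decomposition must satisfy three properties: every vertex lies in some bag; for every edge, both endpoints lie together in some bag; and for every vertex, the bags containing it form a connected subtree. Here vertex 4 appears in no bag, so the decomposition is invalid.

No — vertex 4 appears in no bag.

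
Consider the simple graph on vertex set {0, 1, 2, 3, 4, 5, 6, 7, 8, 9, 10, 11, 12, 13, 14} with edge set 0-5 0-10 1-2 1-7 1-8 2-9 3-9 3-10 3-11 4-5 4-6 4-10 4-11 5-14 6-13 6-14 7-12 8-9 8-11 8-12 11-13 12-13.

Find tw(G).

3

A width-3 tree decomposition is:
Bags: B1 = {1, 2, 7, 12}  B2 = {1, 2, 8, 12}  B3 = {2, 8, 9, 12}  B4 = {8, 9, 12, 13}  B5 = {8, 9, 11, 13}  B6 = {3, 9, 11, 13}  B7 = {3, 6, 11, 13}  B8 = {3, 4, 6, 11}  B9 = {3, 4, 6, 10}  B10 = {4, 6, 10, 14}  B11 = {4, 5, 10, 14}  B12 = {0, 5, 10, 14}
Tree: B1–B2, B2–B3, B3–B4, B4–B5, B5–B6, B6–B7, B7–B8, B8–B9, B9–B10, B10–B11, B11–B12
The largest bag has 4 vertices, giving width 3; this decomposition certifies tw(G) ≤ 3. For the lower bound: the 4 vertex sets {1,2,7}, {12}, {8}, {3,9,11,13} are disjoint, each induces a connected subgraph, and every pair is joined by at least one edge of G. Contracting each set to a single vertex therefore yields K_{4} as a minor, and since treewidth is minor-monotone, tw(G) ≥ tw(K_{4}) = 3. The upper and lower bounds meet at 3, so that is the treewidth.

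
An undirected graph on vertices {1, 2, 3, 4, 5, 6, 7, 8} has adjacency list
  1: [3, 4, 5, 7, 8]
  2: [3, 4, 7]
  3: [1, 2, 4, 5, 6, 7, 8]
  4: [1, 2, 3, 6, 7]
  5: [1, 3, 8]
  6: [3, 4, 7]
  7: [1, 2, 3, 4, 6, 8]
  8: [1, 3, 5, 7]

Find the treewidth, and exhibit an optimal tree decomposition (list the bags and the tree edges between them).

Treewidth 3.
One such decomposition:
Bags: B1 = {1, 3, 4, 7}  B2 = {2, 3, 4, 7}  B3 = {3, 4, 6, 7}  B4 = {1, 3, 7, 8}  B5 = {1, 3, 5, 8}
Tree: B1–B2, B2–B3, B1–B4, B4–B5

Every bag has size at most 4, so the width is 4 − 1 = 3 and tw(G) ≤ 3. For the lower bound, the 4 vertices {1, 3, 5, 8} are pairwise adjacent, and any tree decomposition puts a clique entirely inside one bag — forcing width ≥ 3. Combining the bounds, tw(G) = 3.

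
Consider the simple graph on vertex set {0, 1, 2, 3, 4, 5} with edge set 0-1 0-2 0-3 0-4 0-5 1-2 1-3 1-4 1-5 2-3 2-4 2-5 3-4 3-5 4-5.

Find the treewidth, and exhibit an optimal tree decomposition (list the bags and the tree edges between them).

Treewidth 5.
Bags: B1 = {0, 1, 2, 3, 4, 5}
Tree: (single bag)

With just one bag of size 6, the width is 6 − 1 = 5, so tw(G) ≤ 5. For the lower bound, the 6 vertices {0, 1, 2, 3, 4, 5} are pairwise adjacent, and any tree decomposition puts a clique entirely inside one bag — forcing width ≥ 5. Therefore the treewidth is 5.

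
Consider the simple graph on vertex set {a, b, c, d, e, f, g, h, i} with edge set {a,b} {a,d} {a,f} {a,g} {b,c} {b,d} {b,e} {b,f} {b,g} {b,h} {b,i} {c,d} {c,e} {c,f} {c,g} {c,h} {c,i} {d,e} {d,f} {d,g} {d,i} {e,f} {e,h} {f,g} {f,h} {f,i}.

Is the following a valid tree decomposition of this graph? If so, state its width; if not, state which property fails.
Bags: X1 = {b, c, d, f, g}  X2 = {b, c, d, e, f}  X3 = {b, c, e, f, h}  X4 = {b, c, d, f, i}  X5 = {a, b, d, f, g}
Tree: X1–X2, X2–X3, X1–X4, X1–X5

Yes; width 4.

Every vertex of G appears in some bag (union = {a, b, c, d, e, f, g, h, i}); every edge is covered by a bag; and for each vertex v the set of bags containing v is connected in the bag tree. The decomposition is therefore valid. The largest bag has 5 vertices, so the width is 4.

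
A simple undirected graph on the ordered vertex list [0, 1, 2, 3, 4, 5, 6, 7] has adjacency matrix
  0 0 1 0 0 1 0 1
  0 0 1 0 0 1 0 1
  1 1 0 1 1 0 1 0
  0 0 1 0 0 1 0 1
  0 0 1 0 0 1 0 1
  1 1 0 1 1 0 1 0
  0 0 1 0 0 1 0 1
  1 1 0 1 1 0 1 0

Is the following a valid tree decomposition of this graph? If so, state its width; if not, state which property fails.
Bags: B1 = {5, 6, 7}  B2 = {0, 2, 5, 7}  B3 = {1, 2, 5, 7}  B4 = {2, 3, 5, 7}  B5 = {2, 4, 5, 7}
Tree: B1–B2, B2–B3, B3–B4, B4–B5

No — edge (2,6) lies in no bag.

A tree decomposition must satisfy three properties: every vertex lies in some bag; for every edge, both endpoints lie together in some bag; and for every vertex, the bags containing it form a connected subtree. Here edge (2,6) lies in no bag, so the decomposition is invalid.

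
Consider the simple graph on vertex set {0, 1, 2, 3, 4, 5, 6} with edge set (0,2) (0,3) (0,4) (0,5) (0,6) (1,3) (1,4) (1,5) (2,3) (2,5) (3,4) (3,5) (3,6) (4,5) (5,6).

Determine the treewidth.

A width-3 tree decomposition is:
Bags: B1 = {1, 3, 4, 5}  B2 = {0, 3, 4, 5}  B3 = {0, 3, 5, 6}  B4 = {0, 2, 3, 5}
Tree: B1–B2, B2–B3, B3–B4
Each bag holds 4 vertices, so the decomposition has width 3, which upper-bounds the treewidth. Conversely, {0, 2, 3, 5} is a clique of size 4, and the vertices of any clique must share a bag in every tree decomposition; so some bag has ≥ 4 vertices and tw(G) ≥ 3. Combining the bounds, tw(G) = 3.

3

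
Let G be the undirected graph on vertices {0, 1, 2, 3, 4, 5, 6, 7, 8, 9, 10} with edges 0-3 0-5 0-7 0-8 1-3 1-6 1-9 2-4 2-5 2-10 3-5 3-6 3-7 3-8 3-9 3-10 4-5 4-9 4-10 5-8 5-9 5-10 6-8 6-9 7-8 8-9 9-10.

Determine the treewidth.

3

A width-3 tree decomposition is:
Bags: B1 = {1, 3, 6, 9}  B2 = {3, 6, 8, 9}  B3 = {3, 5, 8, 9}  B4 = {0, 3, 5, 8}  B5 = {3, 5, 9, 10}  B6 = {4, 5, 9, 10}  B7 = {2, 4, 5, 10}  B8 = {0, 3, 7, 8}
Tree: B1–B2, B2–B3, B3–B4, B3–B5, B5–B6, B6–B7, B4–B8
Every bag has size at most 4, so the width is 4 − 1 = 3 and tw(G) ≤ 3. Conversely, {2, 4, 5, 10} is a clique of size 4, and the vertices of any clique must share a bag in every tree decomposition; so some bag has ≥ 4 vertices and tw(G) ≥ 3. Hence tw(G) = 3 exactly.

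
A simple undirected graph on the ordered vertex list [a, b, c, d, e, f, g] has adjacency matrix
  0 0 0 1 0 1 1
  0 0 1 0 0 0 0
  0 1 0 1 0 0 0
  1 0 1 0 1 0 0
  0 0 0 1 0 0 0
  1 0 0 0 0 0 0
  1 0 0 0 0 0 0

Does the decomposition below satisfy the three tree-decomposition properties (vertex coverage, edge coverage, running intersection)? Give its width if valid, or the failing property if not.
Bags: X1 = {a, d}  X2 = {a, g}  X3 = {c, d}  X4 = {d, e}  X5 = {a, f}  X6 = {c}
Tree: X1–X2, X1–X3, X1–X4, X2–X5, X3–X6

No — vertex b appears in no bag.

A tree decomposition must satisfy three properties: every vertex lies in some bag; for every edge, both endpoints lie together in some bag; and for every vertex, the bags containing it form a connected subtree. Here vertex b appears in no bag, so the decomposition is invalid.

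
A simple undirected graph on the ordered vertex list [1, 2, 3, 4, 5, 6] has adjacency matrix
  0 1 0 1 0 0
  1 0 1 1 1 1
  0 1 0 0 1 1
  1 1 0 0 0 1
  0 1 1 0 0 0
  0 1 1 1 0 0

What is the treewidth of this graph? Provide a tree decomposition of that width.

Treewidth 2.
One such decomposition:
Bags: B1 = {2, 3, 5}  B2 = {2, 3, 6}  B3 = {2, 4, 6}  B4 = {1, 2, 4}
Tree: B1–B2, B2–B3, B3–B4

Each bag holds 3 vertices, so the decomposition has width 2, which upper-bounds the treewidth. For the lower bound, the 3 vertices {1, 2, 4} are pairwise adjacent, and any tree decomposition puts a clique entirely inside one bag — forcing width ≥ 2. Combining the bounds, tw(G) = 2.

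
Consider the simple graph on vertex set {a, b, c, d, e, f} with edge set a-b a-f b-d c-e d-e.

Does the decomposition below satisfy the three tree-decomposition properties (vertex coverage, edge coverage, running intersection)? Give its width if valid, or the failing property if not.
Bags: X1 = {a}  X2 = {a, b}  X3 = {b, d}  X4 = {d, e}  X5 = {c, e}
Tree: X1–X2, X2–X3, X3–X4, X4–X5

No — vertex f appears in no bag.

A tree decomposition must satisfy three properties: every vertex lies in some bag; for every edge, both endpoints lie together in some bag; and for every vertex, the bags containing it form a connected subtree. Here vertex f appears in no bag, so the decomposition is invalid.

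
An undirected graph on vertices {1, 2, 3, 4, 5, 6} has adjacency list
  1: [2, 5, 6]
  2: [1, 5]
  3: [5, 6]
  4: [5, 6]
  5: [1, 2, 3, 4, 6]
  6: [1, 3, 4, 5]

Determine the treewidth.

2

A width-2 tree decomposition is:
Bags: B1 = {3, 5, 6}  B2 = {4, 5, 6}  B3 = {1, 5, 6}  B4 = {1, 2, 5}
Tree: B1–B2, B2–B3, B3–B4
Each bag holds 3 vertices, so the decomposition has width 2, which upper-bounds the treewidth. Conversely, {1, 2, 5} is a clique of size 3, and the vertices of any clique must share a bag in every tree decomposition; so some bag has ≥ 3 vertices and tw(G) ≥ 2. Therefore the treewidth is 2.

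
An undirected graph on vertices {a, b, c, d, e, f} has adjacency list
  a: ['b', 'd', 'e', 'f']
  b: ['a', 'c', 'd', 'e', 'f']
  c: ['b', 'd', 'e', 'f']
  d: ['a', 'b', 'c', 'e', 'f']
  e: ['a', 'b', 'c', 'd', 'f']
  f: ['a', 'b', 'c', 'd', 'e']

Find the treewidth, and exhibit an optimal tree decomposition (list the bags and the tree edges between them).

Treewidth 4.
One such decomposition:
Bags: B1 = {b, c, d, e, f}  B2 = {a, b, d, e, f}
Tree: B1–B2

Every bag has size at most 5, so the width is 5 − 1 = 4 and tw(G) ≤ 4. Conversely, {b, c, d, e, f} is a clique of size 5, and the vertices of any clique must share a bag in every tree decomposition; so some bag has ≥ 5 vertices and tw(G) ≥ 4. Hence tw(G) = 4 exactly.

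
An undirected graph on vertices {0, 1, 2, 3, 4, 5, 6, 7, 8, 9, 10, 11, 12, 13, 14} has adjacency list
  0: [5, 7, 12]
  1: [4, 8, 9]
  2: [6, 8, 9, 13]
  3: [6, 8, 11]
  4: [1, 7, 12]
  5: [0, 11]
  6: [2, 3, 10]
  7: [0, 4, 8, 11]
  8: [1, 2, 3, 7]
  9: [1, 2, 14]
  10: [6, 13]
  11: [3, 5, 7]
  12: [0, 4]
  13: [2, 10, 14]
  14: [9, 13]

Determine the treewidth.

3

A width-3 tree decomposition is:
Bags: B1 = {6, 10, 13, 14}  B2 = {2, 6, 13, 14}  B3 = {2, 6, 9, 14}  B4 = {2, 3, 6, 9}  B5 = {2, 3, 8, 9}  B6 = {1, 3, 8, 9}  B7 = {1, 3, 8, 11}  B8 = {1, 7, 8, 11}  B9 = {1, 4, 7, 11}  B10 = {4, 5, 7, 11}  B11 = {0, 4, 5, 7}  B12 = {0, 4, 5, 12}
Tree: B1–B2, B2–B3, B3–B4, B4–B5, B5–B6, B6–B7, B7–B8, B8–B9, B9–B10, B10–B11, B11–B12
Every bag has size at most 4, so the width is 4 − 1 = 3 and tw(G) ≤ 3. For the lower bound: the 4 vertex sets {10,13,14}, {6}, {2}, {1,3,8,9} are disjoint, each induces a connected subgraph, and every pair is joined by at least one edge of G. Contracting each set to a single vertex therefore yields K_{4} as a minor, and since treewidth is minor-monotone, tw(G) ≥ tw(K_{4}) = 3. Therefore the treewidth is 3.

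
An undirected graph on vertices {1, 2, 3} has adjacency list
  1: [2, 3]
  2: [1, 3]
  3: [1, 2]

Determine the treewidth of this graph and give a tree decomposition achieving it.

A single bag containing all 3 vertices is trivially a valid decomposition of width 2. Conversely, {1, 2, 3} is a clique of size 3, and the vertices of any clique must share a bag in every tree decomposition; so some bag has ≥ 3 vertices and tw(G) ≥ 2. The upper and lower bounds meet at 2, so that is the treewidth.

Treewidth 2.
One optimal decomposition is:
Bags: B1 = {1, 2, 3}
Tree: (single bag)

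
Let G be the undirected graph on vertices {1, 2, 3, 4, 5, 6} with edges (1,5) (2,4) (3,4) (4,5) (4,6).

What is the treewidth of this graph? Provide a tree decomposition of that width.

Each bag holds 2 vertices, so the decomposition has width 1, which upper-bounds the treewidth. Since G has at least one edge (e.g. 5–1), it is not an edgeless graph, so tw(G) ≥ 1. Combining the bounds, tw(G) = 1.

Treewidth 1.
One such decomposition:
Bags: B1 = {1, 5}  B2 = {4, 5}  B3 = {4, 6}  B4 = {3, 4}  B5 = {2, 4}
Tree: B1–B2, B2–B3, B2–B4, B4–B5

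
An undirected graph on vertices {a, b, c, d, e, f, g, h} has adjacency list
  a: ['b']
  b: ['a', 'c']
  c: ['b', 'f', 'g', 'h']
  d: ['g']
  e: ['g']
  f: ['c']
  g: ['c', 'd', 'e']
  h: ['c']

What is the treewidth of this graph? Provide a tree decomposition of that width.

Treewidth 1.
One such decomposition:
Bags: B1 = {c, f}  B2 = {c, g}  B3 = {e, g}  B4 = {b, c}  B5 = {d, g}  B6 = {c, h}  B7 = {a, b}
Tree: B1–B2, B2–B3, B2–B4, B3–B5, B4–B6, B4–B7

Each bag holds 2 vertices, so the decomposition has width 1, which upper-bounds the treewidth. Since G has at least one edge (e.g. f–c), it is not an edgeless graph, so tw(G) ≥ 1. The upper and lower bounds meet at 1, so that is the treewidth.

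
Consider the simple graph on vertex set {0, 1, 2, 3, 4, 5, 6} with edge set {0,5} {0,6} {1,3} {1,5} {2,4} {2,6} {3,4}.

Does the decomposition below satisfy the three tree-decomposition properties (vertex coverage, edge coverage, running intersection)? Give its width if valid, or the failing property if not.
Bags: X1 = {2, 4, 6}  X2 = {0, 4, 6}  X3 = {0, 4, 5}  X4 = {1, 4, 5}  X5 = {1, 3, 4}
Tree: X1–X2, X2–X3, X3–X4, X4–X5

Every vertex of G appears in some bag (union = {0, 1, 2, 3, 4, 5, 6}); every edge is covered by a bag; and for each vertex v the set of bags containing v is connected in the bag tree. The decomposition is therefore valid. The largest bag has 3 vertices, so the width is 2.

Yes; width 2.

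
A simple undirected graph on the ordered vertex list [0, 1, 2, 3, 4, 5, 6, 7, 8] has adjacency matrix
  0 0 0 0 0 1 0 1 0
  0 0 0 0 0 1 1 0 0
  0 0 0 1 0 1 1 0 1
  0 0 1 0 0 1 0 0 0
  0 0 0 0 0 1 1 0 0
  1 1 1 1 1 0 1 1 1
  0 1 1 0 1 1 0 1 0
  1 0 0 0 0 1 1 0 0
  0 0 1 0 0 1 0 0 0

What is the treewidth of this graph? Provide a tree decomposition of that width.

The largest bag has 3 vertices, giving width 2; this decomposition certifies tw(G) ≤ 2. Conversely, {0, 5, 7} is a clique of size 3, and the vertices of any clique must share a bag in every tree decomposition; so some bag has ≥ 3 vertices and tw(G) ≥ 2. Therefore the treewidth is 2.

Treewidth 2.
One optimal decomposition is:
Bags: B1 = {1, 5, 6}  B2 = {4, 5, 6}  B3 = {5, 6, 7}  B4 = {0, 5, 7}  B5 = {2, 5, 6}  B6 = {2, 3, 5}  B7 = {2, 5, 8}
Tree: B1–B2, B2–B3, B3–B4, B1–B5, B5–B6, B5–B7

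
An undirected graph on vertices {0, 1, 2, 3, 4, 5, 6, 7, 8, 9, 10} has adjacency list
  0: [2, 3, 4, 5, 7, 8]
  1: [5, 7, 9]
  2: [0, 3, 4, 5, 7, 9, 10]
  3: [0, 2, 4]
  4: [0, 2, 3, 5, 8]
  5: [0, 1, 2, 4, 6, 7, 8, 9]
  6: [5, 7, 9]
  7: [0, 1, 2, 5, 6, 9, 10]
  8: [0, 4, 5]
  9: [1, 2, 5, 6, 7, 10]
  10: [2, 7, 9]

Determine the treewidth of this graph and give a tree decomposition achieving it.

Treewidth 3.
One optimal decomposition is:
Bags: B1 = {2, 5, 7, 9}  B2 = {0, 2, 5, 7}  B3 = {0, 2, 4, 5}  B4 = {1, 5, 7, 9}  B5 = {5, 6, 7, 9}  B6 = {0, 4, 5, 8}  B7 = {0, 2, 3, 4}  B8 = {2, 7, 9, 10}
Tree: B1–B2, B2–B3, B1–B4, B4–B5, B3–B6, B3–B7, B1–B8

Each bag holds 4 vertices, so the decomposition has width 3, which upper-bounds the treewidth. On the other hand G contains the 4-clique {2, 7, 9, 10}. A clique must lie in a single bag of any decomposition, so no decomposition can have width below 3. The upper and lower bounds meet at 3, so that is the treewidth.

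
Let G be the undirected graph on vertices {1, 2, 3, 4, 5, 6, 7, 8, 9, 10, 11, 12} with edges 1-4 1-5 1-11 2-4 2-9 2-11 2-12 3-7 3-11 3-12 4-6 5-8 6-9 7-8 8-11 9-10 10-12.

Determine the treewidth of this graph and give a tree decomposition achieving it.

The largest bag has 4 vertices, giving width 3; this decomposition certifies tw(G) ≤ 3. For the lower bound: the 4 vertex sets {6,9,10}, {12}, {2}, {1,3,4,11} are disjoint, each induces a connected subgraph, and every pair is joined by at least one edge of G. Contracting each set to a single vertex therefore yields K_{4} as a minor, and since treewidth is minor-monotone, tw(G) ≥ tw(K_{4}) = 3. Combining the bounds, tw(G) = 3.

Treewidth 3.
Bags: B1 = {6, 9, 10, 12}  B2 = {2, 6, 9, 12}  B3 = {2, 4, 6, 12}  B4 = {2, 3, 4, 12}  B5 = {2, 3, 4, 11}  B6 = {1, 3, 4, 11}  B7 = {1, 3, 7, 11}  B8 = {1, 7, 8, 11}  B9 = {1, 5, 7, 8}
Tree: B1–B2, B2–B3, B3–B4, B4–B5, B5–B6, B6–B7, B7–B8, B8–B9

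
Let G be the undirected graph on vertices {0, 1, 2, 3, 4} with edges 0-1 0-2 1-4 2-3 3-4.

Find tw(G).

A width-2 tree decomposition is:
Bags: B1 = {1, 3, 4}  B2 = {1, 2, 3}  B3 = {0, 1, 2}
Tree: B1–B2, B2–B3
Every bag has size at most 3, so the width is 3 − 1 = 2 and tw(G) ≤ 2. Since 1–4–3–2–0–1 is a cycle in G, G is not acyclic. Forests are exactly the graphs of treewidth ≤ 1, so tw(G) ≥ 2. The upper and lower bounds meet at 2, so that is the treewidth.

2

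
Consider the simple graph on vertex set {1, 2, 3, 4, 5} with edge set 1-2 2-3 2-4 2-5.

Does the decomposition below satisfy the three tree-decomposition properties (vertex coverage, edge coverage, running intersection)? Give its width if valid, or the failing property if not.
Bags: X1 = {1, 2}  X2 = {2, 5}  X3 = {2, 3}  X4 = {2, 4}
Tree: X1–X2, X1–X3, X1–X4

Yes; width 1.

Vertex coverage: the bags together contain {1, 2, 3, 4, 5}, the full vertex set. Edge coverage: each edge of G has both endpoints in at least one bag. Running intersection: for every vertex, the bags containing it form a connected subtree. All three properties hold, so this is a valid tree decomposition of width max|bag| − 1 = 1, and hence tw(G) ≤ 1.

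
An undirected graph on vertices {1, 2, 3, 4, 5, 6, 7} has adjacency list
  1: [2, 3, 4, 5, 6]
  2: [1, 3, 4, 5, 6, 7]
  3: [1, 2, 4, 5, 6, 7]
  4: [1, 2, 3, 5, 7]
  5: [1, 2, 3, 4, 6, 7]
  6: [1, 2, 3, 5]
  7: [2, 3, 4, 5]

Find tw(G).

4

A width-4 tree decomposition is:
Bags: B1 = {2, 3, 4, 5, 7}  B2 = {1, 2, 3, 4, 5}  B3 = {1, 2, 3, 5, 6}
Tree: B1–B2, B2–B3
The largest bag has 5 vertices, giving width 4; this decomposition certifies tw(G) ≤ 4. For the lower bound, the 5 vertices {1, 2, 3, 4, 5} are pairwise adjacent, and any tree decomposition puts a clique entirely inside one bag — forcing width ≥ 4. The upper and lower bounds meet at 4, so that is the treewidth.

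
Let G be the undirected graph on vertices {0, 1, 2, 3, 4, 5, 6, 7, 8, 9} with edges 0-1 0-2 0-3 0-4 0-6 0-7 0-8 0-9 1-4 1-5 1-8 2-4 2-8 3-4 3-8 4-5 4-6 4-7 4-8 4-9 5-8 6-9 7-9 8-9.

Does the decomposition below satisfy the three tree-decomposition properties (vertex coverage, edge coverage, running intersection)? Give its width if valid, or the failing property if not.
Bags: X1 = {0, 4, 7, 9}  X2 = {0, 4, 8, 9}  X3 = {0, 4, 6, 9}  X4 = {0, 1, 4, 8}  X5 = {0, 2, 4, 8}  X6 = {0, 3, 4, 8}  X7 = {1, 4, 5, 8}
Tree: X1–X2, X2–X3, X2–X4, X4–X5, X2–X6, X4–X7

Yes; width 3.

Checking the three conditions: (i) the bags cover all of {0, 1, 2, 3, 4, 5, 6, 7, 8, 9}; (ii) for each edge, some bag contains both endpoints; (iii) the bags containing any fixed vertex form a subtree. All hold, so the decomposition is valid with width 4 − 1 = 3.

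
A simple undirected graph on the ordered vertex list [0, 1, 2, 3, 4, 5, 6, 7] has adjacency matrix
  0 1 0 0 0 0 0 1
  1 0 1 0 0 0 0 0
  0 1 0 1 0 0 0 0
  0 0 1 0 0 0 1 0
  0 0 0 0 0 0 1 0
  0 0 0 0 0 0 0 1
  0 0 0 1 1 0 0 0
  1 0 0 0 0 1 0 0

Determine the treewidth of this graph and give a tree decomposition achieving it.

Each bag holds 2 vertices, so the decomposition has width 1, which upper-bounds the treewidth. Since G has at least one edge (e.g. 4–6), it is not an edgeless graph, so tw(G) ≥ 1. Combining the bounds, tw(G) = 1.

Treewidth 1.
Bags: B1 = {4, 6}  B2 = {3, 6}  B3 = {2, 3}  B4 = {1, 2}  B5 = {0, 1}  B6 = {0, 7}  B7 = {5, 7}
Tree: B1–B2, B2–B3, B3–B4, B4–B5, B5–B6, B6–B7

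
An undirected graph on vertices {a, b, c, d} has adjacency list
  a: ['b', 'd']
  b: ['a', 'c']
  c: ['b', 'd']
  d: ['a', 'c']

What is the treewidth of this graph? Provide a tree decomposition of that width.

Treewidth 2.
Bags: B1 = {a, b, d}  B2 = {b, c, d}
Tree: B1–B2

The largest bag has 3 vertices, giving width 2; this decomposition certifies tw(G) ≤ 2. The edges d–a–b–c–d form a cycle, so G is not a tree and its treewidth is at least 2. Therefore the treewidth is 2.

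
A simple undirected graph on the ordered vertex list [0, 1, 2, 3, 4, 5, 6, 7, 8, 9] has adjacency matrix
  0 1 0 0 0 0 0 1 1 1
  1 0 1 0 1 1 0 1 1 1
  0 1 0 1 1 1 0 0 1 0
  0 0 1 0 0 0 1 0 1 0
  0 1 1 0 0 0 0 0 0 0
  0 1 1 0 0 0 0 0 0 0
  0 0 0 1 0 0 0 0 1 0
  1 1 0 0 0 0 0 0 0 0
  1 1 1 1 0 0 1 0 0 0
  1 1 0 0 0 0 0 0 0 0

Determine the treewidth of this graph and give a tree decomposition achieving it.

The largest bag has 3 vertices, giving width 2; this decomposition certifies tw(G) ≤ 2. For the lower bound, the 3 vertices {0, 1, 8} are pairwise adjacent, and any tree decomposition puts a clique entirely inside one bag — forcing width ≥ 2. Therefore the treewidth is 2.

Treewidth 2.
One such decomposition:
Bags: B1 = {0, 1, 8}  B2 = {1, 2, 8}  B3 = {2, 3, 8}  B4 = {1, 2, 5}  B5 = {1, 2, 4}  B6 = {3, 6, 8}  B7 = {0, 1, 9}  B8 = {0, 1, 7}
Tree: B1–B2, B2–B3, B2–B4, B2–B5, B3–B6, B1–B7, B7–B8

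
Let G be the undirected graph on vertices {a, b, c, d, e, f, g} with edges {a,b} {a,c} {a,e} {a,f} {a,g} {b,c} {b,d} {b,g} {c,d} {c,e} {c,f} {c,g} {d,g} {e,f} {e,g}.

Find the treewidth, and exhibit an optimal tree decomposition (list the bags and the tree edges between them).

Treewidth 3.
Bags: B1 = {a, c, e, g}  B2 = {a, b, c, g}  B3 = {b, c, d, g}  B4 = {a, c, e, f}
Tree: B1–B2, B2–B3, B1–B4

The largest bag has 4 vertices, giving width 3; this decomposition certifies tw(G) ≤ 3. On the other hand G contains the 4-clique {b, c, d, g}. A clique must lie in a single bag of any decomposition, so no decomposition can have width below 3. The upper and lower bounds meet at 3, so that is the treewidth.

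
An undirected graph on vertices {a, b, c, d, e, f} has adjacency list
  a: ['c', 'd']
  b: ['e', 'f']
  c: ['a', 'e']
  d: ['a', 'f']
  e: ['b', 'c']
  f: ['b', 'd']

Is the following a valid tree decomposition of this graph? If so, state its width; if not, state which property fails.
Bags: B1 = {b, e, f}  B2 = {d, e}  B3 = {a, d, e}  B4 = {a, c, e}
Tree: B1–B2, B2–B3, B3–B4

No — edge (f,d) lies in no bag.

A tree decomposition must satisfy three properties: every vertex lies in some bag; for every edge, both endpoints lie together in some bag; and for every vertex, the bags containing it form a connected subtree. Here edge (f,d) lies in no bag, so the decomposition is invalid.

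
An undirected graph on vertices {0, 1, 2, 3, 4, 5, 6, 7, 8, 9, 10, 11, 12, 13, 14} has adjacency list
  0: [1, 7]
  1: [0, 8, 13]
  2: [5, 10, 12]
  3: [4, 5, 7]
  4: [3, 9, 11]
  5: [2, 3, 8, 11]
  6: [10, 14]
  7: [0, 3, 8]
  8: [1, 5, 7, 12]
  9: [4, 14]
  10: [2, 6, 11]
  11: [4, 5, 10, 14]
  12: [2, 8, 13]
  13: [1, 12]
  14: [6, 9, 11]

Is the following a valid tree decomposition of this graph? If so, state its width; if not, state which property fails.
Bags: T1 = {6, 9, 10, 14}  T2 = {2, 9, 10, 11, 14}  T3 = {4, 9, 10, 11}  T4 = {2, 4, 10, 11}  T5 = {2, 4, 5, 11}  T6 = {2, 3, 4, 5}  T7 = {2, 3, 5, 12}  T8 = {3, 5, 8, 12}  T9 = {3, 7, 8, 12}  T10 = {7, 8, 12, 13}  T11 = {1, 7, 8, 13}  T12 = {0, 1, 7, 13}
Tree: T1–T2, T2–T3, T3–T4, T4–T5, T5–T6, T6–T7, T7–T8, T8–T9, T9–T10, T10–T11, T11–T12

A tree decomposition must satisfy three properties: every vertex lies in some bag; for every edge, both endpoints lie together in some bag; and for every vertex, the bags containing it form a connected subtree. Here bags containing vertex 2 are not connected in the tree, so the decomposition is invalid.

No — bags containing vertex 2 are not connected in the tree.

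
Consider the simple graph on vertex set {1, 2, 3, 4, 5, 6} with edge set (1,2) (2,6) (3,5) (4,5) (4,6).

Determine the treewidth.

A width-1 tree decomposition is:
Bags: B1 = {1, 2}  B2 = {2, 6}  B3 = {4, 6}  B4 = {4, 5}  B5 = {3, 5}
Tree: B1–B2, B2–B3, B3–B4, B4–B5
Every bag has size at most 2, so the width is 2 − 1 = 1 and tw(G) ≤ 1. Since G has at least one edge (e.g. 1–2), it is not an edgeless graph, so tw(G) ≥ 1. Therefore the treewidth is 1.

1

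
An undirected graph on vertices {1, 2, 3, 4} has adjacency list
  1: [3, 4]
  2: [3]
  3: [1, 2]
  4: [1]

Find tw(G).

A width-1 tree decomposition is:
Bags: B1 = {1, 3}  B2 = {1, 4}  B3 = {2, 3}
Tree: B1–B2, B1–B3
The largest bag has 2 vertices, giving width 1; this decomposition certifies tw(G) ≤ 1. Since G has at least one edge (e.g. 3–1), it is not an edgeless graph, so tw(G) ≥ 1. Hence tw(G) = 1 exactly.

1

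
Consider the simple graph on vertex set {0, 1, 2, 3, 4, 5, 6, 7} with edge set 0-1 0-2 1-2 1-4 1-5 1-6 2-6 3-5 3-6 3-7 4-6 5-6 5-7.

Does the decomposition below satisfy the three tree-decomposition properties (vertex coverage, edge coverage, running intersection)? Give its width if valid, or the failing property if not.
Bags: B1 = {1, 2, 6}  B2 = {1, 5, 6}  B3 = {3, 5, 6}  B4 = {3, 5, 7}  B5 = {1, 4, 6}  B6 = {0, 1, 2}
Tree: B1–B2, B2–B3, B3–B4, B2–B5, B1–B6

Every vertex of G appears in some bag (union = {0, 1, 2, 3, 4, 5, 6, 7}); every edge is covered by a bag; and for each vertex v the set of bags containing v is connected in the bag tree. The decomposition is therefore valid. The largest bag has 3 vertices, so the width is 2.

Yes; width 2.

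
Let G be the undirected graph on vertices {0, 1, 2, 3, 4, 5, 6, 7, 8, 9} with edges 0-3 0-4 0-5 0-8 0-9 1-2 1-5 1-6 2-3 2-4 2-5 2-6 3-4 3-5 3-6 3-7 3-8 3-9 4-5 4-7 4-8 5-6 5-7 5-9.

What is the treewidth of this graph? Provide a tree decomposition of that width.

Every bag has size at most 4, so the width is 4 − 1 = 3 and tw(G) ≤ 3. Conversely, {1, 2, 5, 6} is a clique of size 4, and the vertices of any clique must share a bag in every tree decomposition; so some bag has ≥ 4 vertices and tw(G) ≥ 3. Therefore the treewidth is 3.

Treewidth 3.
One such decomposition:
Bags: B1 = {0, 3, 4, 5}  B2 = {2, 3, 4, 5}  B3 = {2, 3, 5, 6}  B4 = {0, 3, 4, 8}  B5 = {3, 4, 5, 7}  B6 = {1, 2, 5, 6}  B7 = {0, 3, 5, 9}
Tree: B1–B2, B2–B3, B1–B4, B2–B5, B3–B6, B1–B7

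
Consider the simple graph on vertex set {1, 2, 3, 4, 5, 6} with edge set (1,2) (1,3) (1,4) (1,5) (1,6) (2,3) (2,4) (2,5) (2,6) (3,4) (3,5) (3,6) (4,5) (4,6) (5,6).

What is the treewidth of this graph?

5

A width-5 tree decomposition is:
Bags: B1 = {1, 2, 3, 4, 5, 6}
Tree: (single bag)
A single bag containing all 6 vertices is trivially a valid decomposition of width 5. For the lower bound, the 6 vertices {1, 2, 3, 4, 5, 6} are pairwise adjacent, and any tree decomposition puts a clique entirely inside one bag — forcing width ≥ 5. Hence tw(G) = 5 exactly.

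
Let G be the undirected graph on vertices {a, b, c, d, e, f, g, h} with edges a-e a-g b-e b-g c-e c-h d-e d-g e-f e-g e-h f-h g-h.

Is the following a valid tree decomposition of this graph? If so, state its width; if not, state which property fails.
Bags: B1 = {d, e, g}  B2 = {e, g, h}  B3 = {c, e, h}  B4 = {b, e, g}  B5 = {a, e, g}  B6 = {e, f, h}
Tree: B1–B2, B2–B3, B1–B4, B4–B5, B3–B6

Yes; width 2.

Every vertex of G appears in some bag (union = {a, b, c, d, e, f, g, h}); every edge is covered by a bag; and for each vertex v the set of bags containing v is connected in the bag tree. The decomposition is therefore valid. The largest bag has 3 vertices, so the width is 2.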